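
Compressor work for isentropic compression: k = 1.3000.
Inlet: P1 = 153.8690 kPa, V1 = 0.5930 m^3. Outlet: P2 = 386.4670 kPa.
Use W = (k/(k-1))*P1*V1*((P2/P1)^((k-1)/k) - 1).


(k-1)/k = 0.2308
(P2/P1)^exp = 1.2368
W = 4.3333 * 153.8690 * 0.5930 * (1.2368 - 1) = 93.6280 kJ

93.6280 kJ


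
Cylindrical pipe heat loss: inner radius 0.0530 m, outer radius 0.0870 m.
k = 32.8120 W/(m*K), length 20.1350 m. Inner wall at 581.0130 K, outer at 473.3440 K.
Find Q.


dT = 107.6690 K
ln(ro/ri) = 0.4956
Q = 2*pi*32.8120*20.1350*107.6690 / 0.4956 = 901798.2468 W

901798.2468 W


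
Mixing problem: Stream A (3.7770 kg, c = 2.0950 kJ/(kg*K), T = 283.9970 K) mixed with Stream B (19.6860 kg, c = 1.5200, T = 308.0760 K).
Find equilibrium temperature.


num = 11465.6876
den = 37.8355
Tf = 303.0402 K

303.0402 K


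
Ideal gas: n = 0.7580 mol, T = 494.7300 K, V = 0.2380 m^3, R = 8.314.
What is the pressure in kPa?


P = nRT/V = 0.7580 * 8.314 * 494.7300 / 0.2380
= 3117.7944 / 0.2380 = 13099.9765 Pa = 13.1000 kPa

13.1000 kPa


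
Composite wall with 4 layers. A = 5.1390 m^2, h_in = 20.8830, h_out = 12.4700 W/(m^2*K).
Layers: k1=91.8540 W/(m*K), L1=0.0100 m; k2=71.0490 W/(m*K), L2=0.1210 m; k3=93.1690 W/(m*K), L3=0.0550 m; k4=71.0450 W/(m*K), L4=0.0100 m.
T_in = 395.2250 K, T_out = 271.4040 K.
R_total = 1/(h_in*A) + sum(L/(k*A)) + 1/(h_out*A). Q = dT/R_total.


R_conv_in = 1/(20.8830*5.1390) = 0.0093
R_1 = 0.0100/(91.8540*5.1390) = 2.1185e-05
R_2 = 0.1210/(71.0490*5.1390) = 0.0003
R_3 = 0.0550/(93.1690*5.1390) = 0.0001
R_4 = 0.0100/(71.0450*5.1390) = 2.7390e-05
R_conv_out = 1/(12.4700*5.1390) = 0.0156
R_total = 0.0254 K/W
Q = 123.8210 / 0.0254 = 4871.4575 W

R_total = 0.0254 K/W, Q = 4871.4575 W


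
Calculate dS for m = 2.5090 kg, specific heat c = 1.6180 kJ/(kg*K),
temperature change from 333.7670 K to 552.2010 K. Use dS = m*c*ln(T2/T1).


T2/T1 = 1.6545
ln(T2/T1) = 0.5035
dS = 2.5090 * 1.6180 * 0.5035 = 2.0439 kJ/K

2.0439 kJ/K


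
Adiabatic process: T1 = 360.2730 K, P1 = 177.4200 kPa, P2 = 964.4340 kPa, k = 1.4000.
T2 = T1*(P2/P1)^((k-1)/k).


(k-1)/k = 0.2857
(P2/P1)^exp = 1.6221
T2 = 360.2730 * 1.6221 = 584.3982 K

584.3982 K


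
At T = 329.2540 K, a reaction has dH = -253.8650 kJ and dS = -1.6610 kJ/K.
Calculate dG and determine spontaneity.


T*dS = 329.2540 * -1.6610 = -546.8909 kJ
dG = -253.8650 + 546.8909 = 293.0259 kJ (non-spontaneous)

dG = 293.0259 kJ, non-spontaneous


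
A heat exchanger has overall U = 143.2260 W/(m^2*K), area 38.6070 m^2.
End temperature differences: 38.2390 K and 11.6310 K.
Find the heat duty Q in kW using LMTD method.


LMTD = 22.3562 K
Q = 143.2260 * 38.6070 * 22.3562 = 123619.4413 W = 123.6194 kW

123.6194 kW


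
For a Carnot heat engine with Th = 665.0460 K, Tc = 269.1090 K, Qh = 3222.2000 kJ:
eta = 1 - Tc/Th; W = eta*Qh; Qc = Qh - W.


eta = 1 - 269.1090/665.0460 = 0.5954
W = 0.5954 * 3222.2000 = 1918.3458 kJ
Qc = 3222.2000 - 1918.3458 = 1303.8542 kJ

eta = 59.5353%, W = 1918.3458 kJ, Qc = 1303.8542 kJ


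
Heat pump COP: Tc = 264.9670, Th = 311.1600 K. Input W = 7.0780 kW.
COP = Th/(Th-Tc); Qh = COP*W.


COP = 311.1600 / 46.1930 = 6.7361
Qh = 6.7361 * 7.0780 = 47.6780 kW

COP = 6.7361, Qh = 47.6780 kW


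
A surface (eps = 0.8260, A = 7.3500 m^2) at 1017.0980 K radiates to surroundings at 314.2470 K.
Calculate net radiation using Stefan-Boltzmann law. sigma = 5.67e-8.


T^4 = 1.0702e+12
Tsurr^4 = 9.7518e+09
Q = 0.8260 * 5.67e-8 * 7.3500 * 1.0604e+12 = 365027.8789 W

365027.8789 W


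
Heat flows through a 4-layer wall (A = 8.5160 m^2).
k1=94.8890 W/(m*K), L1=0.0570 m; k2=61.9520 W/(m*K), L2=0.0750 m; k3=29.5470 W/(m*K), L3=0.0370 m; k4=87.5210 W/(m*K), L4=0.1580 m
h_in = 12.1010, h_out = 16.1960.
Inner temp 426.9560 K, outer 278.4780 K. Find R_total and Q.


R_conv_in = 1/(12.1010*8.5160) = 0.0097
R_1 = 0.0570/(94.8890*8.5160) = 7.0538e-05
R_2 = 0.0750/(61.9520*8.5160) = 0.0001
R_3 = 0.0370/(29.5470*8.5160) = 0.0001
R_4 = 0.1580/(87.5210*8.5160) = 0.0002
R_conv_out = 1/(16.1960*8.5160) = 0.0073
R_total = 0.0175 K/W
Q = 148.4780 / 0.0175 = 8471.9349 W

R_total = 0.0175 K/W, Q = 8471.9349 W


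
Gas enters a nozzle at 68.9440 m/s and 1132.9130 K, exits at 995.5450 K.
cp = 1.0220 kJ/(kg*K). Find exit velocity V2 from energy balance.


dT = 137.3680 K
2*cp*1000*dT = 280780.1920
V1^2 = 4753.2751
V2 = sqrt(285533.4671) = 534.3533 m/s

534.3533 m/s


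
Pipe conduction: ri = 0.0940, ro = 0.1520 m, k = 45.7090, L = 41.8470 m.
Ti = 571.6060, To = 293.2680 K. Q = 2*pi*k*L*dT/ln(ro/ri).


dT = 278.3380 K
ln(ro/ri) = 0.4806
Q = 2*pi*45.7090*41.8470*278.3380 / 0.4806 = 6960613.8418 W

6960613.8418 W


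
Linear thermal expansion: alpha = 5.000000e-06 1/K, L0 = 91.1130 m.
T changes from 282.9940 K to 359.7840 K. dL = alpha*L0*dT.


dT = 76.7900 K
dL = 5.000000e-06 * 91.1130 * 76.7900 = 0.034983 m
L_final = 91.147983 m

dL = 0.034983 m


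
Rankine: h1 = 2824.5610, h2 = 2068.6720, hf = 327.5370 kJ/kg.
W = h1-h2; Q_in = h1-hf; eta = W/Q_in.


W = 755.8890 kJ/kg
Q_in = 2497.0240 kJ/kg
eta = 0.3027 = 30.2716%

eta = 30.2716%


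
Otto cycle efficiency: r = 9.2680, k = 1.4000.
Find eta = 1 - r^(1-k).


r^(k-1) = 2.4367
eta = 1 - 1/2.4367 = 0.5896 = 58.9602%

58.9602%


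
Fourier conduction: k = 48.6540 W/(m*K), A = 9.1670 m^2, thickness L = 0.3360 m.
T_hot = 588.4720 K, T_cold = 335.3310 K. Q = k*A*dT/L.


dT = 253.1410 K
Q = 48.6540 * 9.1670 * 253.1410 / 0.3360 = 336022.9933 W

336022.9933 W


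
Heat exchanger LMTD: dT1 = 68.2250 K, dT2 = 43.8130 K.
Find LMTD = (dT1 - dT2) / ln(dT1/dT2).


dT1/dT2 = 1.5572
ln(dT1/dT2) = 0.4429
LMTD = 24.4120 / 0.4429 = 55.1210 K

55.1210 K


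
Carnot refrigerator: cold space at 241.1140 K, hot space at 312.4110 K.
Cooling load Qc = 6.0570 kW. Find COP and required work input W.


COP = 241.1140 / 71.2970 = 3.3818
W = 6.0570 / 3.3818 = 1.7910 kW

COP = 3.3818, W = 1.7910 kW


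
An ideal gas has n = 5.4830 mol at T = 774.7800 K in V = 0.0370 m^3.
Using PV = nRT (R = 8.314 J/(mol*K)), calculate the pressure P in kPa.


P = nRT/V = 5.4830 * 8.314 * 774.7800 / 0.0370
= 35318.8592 / 0.0370 = 954563.7623 Pa = 954.5638 kPa

954.5638 kPa


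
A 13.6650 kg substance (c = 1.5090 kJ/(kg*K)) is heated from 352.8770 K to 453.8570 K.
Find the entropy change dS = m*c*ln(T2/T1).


T2/T1 = 1.2862
ln(T2/T1) = 0.2517
dS = 13.6650 * 1.5090 * 0.2517 = 5.1894 kJ/K

5.1894 kJ/K


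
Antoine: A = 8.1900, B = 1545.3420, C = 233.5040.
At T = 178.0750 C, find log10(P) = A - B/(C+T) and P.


C+T = 411.5790
B/(C+T) = 3.7547
log10(P) = 8.1900 - 3.7547 = 4.4353
P = 10^4.4353 = 27247.9113 mmHg

27247.9113 mmHg


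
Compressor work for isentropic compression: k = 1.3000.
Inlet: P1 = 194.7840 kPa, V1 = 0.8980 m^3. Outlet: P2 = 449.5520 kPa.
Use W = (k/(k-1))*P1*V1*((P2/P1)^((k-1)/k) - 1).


(k-1)/k = 0.2308
(P2/P1)^exp = 1.2129
W = 4.3333 * 194.7840 * 0.8980 * (1.2129 - 1) = 161.3644 kJ

161.3644 kJ


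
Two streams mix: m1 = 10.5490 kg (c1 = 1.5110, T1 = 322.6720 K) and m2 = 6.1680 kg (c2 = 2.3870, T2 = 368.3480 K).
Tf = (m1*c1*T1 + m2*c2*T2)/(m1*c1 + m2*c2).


num = 10566.4364
den = 30.6626
Tf = 344.6039 K

344.6039 K


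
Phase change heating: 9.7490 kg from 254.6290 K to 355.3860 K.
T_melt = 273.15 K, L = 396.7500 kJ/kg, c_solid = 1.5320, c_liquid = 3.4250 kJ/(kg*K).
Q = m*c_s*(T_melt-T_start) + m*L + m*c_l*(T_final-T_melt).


Q1 (sensible, solid) = 9.7490 * 1.5320 * 18.5210 = 276.6198 kJ
Q2 (latent) = 9.7490 * 396.7500 = 3867.9158 kJ
Q3 (sensible, liquid) = 9.7490 * 3.4250 * 82.2360 = 2745.8868 kJ
Q_total = 6890.4223 kJ

6890.4223 kJ


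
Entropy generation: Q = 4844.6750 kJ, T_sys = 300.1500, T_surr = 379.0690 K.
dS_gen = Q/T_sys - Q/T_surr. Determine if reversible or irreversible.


dS_sys = 4844.6750/300.1500 = 16.1408 kJ/K
dS_surr = -4844.6750/379.0690 = -12.7805 kJ/K
dS_gen = 16.1408 - 12.7805 = 3.3604 kJ/K (irreversible)

dS_gen = 3.3604 kJ/K, irreversible


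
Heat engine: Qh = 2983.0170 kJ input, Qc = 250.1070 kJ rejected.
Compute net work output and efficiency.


W = 2983.0170 - 250.1070 = 2732.9100 kJ
eta = 2732.9100 / 2983.0170 = 0.9162 = 91.6156%

W = 2732.9100 kJ, eta = 91.6156%


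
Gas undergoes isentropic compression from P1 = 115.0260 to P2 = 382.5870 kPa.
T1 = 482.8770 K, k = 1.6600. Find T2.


(k-1)/k = 0.3976
(P2/P1)^exp = 1.6126
T2 = 482.8770 * 1.6126 = 778.6684 K

778.6684 K


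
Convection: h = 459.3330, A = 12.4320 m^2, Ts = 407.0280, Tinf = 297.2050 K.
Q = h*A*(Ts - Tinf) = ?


dT = 109.8230 K
Q = 459.3330 * 12.4320 * 109.8230 = 627136.3184 W

627136.3184 W


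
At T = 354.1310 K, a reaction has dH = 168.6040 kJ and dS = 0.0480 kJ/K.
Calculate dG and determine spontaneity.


T*dS = 354.1310 * 0.0480 = 16.9983 kJ
dG = 168.6040 - 16.9983 = 151.6057 kJ (non-spontaneous)

dG = 151.6057 kJ, non-spontaneous


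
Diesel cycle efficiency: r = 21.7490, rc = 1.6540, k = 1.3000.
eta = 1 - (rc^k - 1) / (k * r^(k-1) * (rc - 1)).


r^(k-1) = 2.5190
rc^k = 1.9235
eta = 0.5688 = 56.8787%

56.8787%


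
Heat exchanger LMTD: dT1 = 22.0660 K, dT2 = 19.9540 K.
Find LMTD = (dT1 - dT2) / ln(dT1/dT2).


dT1/dT2 = 1.1058
ln(dT1/dT2) = 0.1006
LMTD = 2.1120 / 0.1006 = 20.9923 K

20.9923 K


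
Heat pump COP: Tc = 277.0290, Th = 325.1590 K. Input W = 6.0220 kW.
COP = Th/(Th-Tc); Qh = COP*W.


COP = 325.1590 / 48.1300 = 6.7558
Qh = 6.7558 * 6.0220 = 40.6837 kW

COP = 6.7558, Qh = 40.6837 kW


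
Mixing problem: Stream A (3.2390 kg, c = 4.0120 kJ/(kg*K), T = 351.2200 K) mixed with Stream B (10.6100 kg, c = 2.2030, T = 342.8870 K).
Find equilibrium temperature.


num = 12578.6400
den = 36.3687
Tf = 345.8645 K

345.8645 K


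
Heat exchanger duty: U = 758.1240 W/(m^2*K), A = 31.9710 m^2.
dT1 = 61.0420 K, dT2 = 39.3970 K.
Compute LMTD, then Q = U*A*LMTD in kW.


LMTD = 49.4322 K
Q = 758.1240 * 31.9710 * 49.4322 = 1198136.7919 W = 1198.1368 kW

1198.1368 kW


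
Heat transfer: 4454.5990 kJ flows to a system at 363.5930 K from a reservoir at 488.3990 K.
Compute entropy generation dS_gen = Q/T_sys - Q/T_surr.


dS_sys = 4454.5990/363.5930 = 12.2516 kJ/K
dS_surr = -4454.5990/488.3990 = -9.1208 kJ/K
dS_gen = 12.2516 - 9.1208 = 3.1308 kJ/K (irreversible)

dS_gen = 3.1308 kJ/K, irreversible


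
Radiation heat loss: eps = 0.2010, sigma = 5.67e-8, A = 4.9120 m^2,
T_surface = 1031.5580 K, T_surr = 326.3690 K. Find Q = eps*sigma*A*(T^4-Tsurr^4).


T^4 = 1.1323e+12
Tsurr^4 = 1.1346e+10
Q = 0.2010 * 5.67e-8 * 4.9120 * 1.1210e+12 = 62753.5890 W

62753.5890 W


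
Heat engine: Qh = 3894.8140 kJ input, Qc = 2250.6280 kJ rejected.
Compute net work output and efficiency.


W = 3894.8140 - 2250.6280 = 1644.1860 kJ
eta = 1644.1860 / 3894.8140 = 0.4221 = 42.2148%

W = 1644.1860 kJ, eta = 42.2148%


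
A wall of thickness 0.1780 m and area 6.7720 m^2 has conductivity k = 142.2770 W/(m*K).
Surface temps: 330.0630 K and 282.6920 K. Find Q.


dT = 47.3710 K
Q = 142.2770 * 6.7720 * 47.3710 / 0.1780 = 256415.4557 W

256415.4557 W


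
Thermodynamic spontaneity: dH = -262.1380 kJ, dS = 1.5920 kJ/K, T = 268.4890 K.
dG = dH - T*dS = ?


T*dS = 268.4890 * 1.5920 = 427.4345 kJ
dG = -262.1380 - 427.4345 = -689.5725 kJ (spontaneous)

dG = -689.5725 kJ, spontaneous


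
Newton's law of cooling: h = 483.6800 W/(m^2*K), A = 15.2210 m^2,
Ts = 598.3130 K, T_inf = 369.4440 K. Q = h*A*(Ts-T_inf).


dT = 228.8690 K
Q = 483.6800 * 15.2210 * 228.8690 = 1684954.9269 W

1684954.9269 W


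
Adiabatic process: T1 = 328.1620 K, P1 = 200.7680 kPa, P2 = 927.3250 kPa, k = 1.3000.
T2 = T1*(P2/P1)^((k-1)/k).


(k-1)/k = 0.2308
(P2/P1)^exp = 1.4235
T2 = 328.1620 * 1.4235 = 467.1357 K

467.1357 K


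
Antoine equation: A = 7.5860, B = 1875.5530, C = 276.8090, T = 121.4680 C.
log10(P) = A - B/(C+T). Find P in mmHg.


C+T = 398.2770
B/(C+T) = 4.7092
log10(P) = 7.5860 - 4.7092 = 2.8768
P = 10^2.8768 = 753.0655 mmHg

753.0655 mmHg


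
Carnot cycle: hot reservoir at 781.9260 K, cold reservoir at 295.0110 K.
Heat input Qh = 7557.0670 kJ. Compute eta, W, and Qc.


eta = 1 - 295.0110/781.9260 = 0.6227
W = 0.6227 * 7557.0670 = 4705.8792 kJ
Qc = 7557.0670 - 4705.8792 = 2851.1878 kJ

eta = 62.2712%, W = 4705.8792 kJ, Qc = 2851.1878 kJ


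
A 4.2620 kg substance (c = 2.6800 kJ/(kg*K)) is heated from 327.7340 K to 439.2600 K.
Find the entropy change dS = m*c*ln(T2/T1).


T2/T1 = 1.3403
ln(T2/T1) = 0.2929
dS = 4.2620 * 2.6800 * 0.2929 = 3.3454 kJ/K

3.3454 kJ/K


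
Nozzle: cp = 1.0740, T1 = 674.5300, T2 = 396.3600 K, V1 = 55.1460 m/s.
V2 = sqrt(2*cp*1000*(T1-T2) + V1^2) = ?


dT = 278.1700 K
2*cp*1000*dT = 597509.1600
V1^2 = 3041.0813
V2 = sqrt(600550.2413) = 774.9518 m/s

774.9518 m/s


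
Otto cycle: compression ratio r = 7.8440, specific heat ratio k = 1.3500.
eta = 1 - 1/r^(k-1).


r^(k-1) = 2.0563
eta = 1 - 1/2.0563 = 0.5137 = 51.3692%

51.3692%


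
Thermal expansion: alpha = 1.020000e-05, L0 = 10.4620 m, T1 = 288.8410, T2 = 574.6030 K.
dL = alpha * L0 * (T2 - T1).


dT = 285.7620 K
dL = 1.020000e-05 * 10.4620 * 285.7620 = 0.030494 m
L_final = 10.492494 m

dL = 0.030494 m


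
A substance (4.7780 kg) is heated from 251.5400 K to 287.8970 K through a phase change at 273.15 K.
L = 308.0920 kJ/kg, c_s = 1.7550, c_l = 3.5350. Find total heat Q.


Q1 (sensible, solid) = 4.7780 * 1.7550 * 21.6100 = 181.2083 kJ
Q2 (latent) = 4.7780 * 308.0920 = 1472.0636 kJ
Q3 (sensible, liquid) = 4.7780 * 3.5350 * 14.7470 = 249.0802 kJ
Q_total = 1902.3521 kJ

1902.3521 kJ


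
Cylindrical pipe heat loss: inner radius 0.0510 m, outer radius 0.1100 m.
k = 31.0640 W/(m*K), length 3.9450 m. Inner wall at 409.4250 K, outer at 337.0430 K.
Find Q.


dT = 72.3820 K
ln(ro/ri) = 0.7687
Q = 2*pi*31.0640*3.9450*72.3820 / 0.7687 = 72507.5994 W

72507.5994 W


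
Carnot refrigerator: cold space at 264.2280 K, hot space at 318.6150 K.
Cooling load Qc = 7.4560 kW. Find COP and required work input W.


COP = 264.2280 / 54.3870 = 4.8583
W = 7.4560 / 4.8583 = 1.5347 kW

COP = 4.8583, W = 1.5347 kW


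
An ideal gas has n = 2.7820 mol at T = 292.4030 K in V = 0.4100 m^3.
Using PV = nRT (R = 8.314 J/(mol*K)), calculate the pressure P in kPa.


P = nRT/V = 2.7820 * 8.314 * 292.4030 / 0.4100
= 6763.1492 / 0.4100 = 16495.4859 Pa = 16.4955 kPa

16.4955 kPa


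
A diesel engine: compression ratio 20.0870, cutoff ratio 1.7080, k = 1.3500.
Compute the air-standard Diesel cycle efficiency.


r^(k-1) = 2.8577
rc^k = 2.0600
eta = 0.6119 = 61.1937%

61.1937%


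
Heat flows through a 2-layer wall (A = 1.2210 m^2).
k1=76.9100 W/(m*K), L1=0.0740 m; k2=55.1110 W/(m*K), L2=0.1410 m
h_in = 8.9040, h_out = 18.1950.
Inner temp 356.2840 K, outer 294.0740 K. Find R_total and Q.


R_conv_in = 1/(8.9040*1.2210) = 0.0920
R_1 = 0.0740/(76.9100*1.2210) = 0.0008
R_2 = 0.1410/(55.1110*1.2210) = 0.0021
R_conv_out = 1/(18.1950*1.2210) = 0.0450
R_total = 0.1399 K/W
Q = 62.2100 / 0.1399 = 444.7478 W

R_total = 0.1399 K/W, Q = 444.7478 W


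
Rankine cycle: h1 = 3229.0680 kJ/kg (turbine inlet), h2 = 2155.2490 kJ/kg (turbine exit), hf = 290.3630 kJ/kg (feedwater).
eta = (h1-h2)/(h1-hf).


W = 1073.8190 kJ/kg
Q_in = 2938.7050 kJ/kg
eta = 0.3654 = 36.5406%

eta = 36.5406%


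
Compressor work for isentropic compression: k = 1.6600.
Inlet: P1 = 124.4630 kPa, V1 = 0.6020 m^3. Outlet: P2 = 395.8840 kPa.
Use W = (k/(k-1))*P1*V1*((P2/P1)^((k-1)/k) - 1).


(k-1)/k = 0.3976
(P2/P1)^exp = 1.5842
W = 2.5152 * 124.4630 * 0.6020 * (1.5842 - 1) = 110.0869 kJ

110.0869 kJ


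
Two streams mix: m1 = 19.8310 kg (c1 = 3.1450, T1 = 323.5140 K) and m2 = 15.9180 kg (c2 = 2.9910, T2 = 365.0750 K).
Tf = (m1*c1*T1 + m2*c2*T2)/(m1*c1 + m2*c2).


num = 37558.5715
den = 109.9792
Tf = 341.5060 K

341.5060 K


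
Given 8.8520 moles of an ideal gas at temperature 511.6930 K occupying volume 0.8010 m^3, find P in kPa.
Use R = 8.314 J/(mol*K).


P = nRT/V = 8.8520 * 8.314 * 511.6930 / 0.8010
= 37658.3165 / 0.8010 = 47014.1280 Pa = 47.0141 kPa

47.0141 kPa


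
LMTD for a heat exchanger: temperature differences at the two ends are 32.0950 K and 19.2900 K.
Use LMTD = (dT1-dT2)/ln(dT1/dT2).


dT1/dT2 = 1.6638
ln(dT1/dT2) = 0.5091
LMTD = 12.8050 / 0.5091 = 25.1516 K

25.1516 K


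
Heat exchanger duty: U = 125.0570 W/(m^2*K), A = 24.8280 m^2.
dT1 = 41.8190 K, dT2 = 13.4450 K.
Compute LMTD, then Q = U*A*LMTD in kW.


LMTD = 25.0048 K
Q = 125.0570 * 24.8280 * 25.0048 = 77637.6903 W = 77.6377 kW

77.6377 kW


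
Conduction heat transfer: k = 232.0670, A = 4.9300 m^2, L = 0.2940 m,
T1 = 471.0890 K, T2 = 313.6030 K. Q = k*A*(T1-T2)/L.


dT = 157.4860 K
Q = 232.0670 * 4.9300 * 157.4860 / 0.2940 = 612851.0427 W

612851.0427 W


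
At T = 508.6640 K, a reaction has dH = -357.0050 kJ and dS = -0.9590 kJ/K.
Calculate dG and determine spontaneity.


T*dS = 508.6640 * -0.9590 = -487.8088 kJ
dG = -357.0050 + 487.8088 = 130.8038 kJ (non-spontaneous)

dG = 130.8038 kJ, non-spontaneous


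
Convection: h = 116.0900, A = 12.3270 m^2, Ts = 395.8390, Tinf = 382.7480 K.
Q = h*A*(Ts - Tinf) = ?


dT = 13.0910 K
Q = 116.0900 * 12.3270 * 13.0910 = 18733.7634 W

18733.7634 W


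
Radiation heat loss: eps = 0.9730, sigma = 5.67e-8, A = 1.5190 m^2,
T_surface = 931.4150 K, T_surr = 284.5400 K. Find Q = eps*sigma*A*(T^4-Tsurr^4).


T^4 = 7.5262e+11
Tsurr^4 = 6.5550e+09
Q = 0.9730 * 5.67e-8 * 1.5190 * 7.4606e+11 = 62521.2231 W

62521.2231 W


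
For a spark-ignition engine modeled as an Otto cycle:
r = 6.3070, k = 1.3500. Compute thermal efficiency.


r^(k-1) = 1.9052
eta = 1 - 1/1.9052 = 0.4751 = 47.5118%

47.5118%


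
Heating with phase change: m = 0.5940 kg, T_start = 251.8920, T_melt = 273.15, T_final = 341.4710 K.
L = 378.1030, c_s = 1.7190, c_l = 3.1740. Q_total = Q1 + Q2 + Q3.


Q1 (sensible, solid) = 0.5940 * 1.7190 * 21.2580 = 21.7062 kJ
Q2 (latent) = 0.5940 * 378.1030 = 224.5932 kJ
Q3 (sensible, liquid) = 0.5940 * 3.1740 * 68.3210 = 128.8094 kJ
Q_total = 375.1088 kJ

375.1088 kJ


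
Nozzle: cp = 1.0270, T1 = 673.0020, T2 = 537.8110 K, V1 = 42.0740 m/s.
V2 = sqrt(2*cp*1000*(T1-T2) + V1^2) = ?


dT = 135.1910 K
2*cp*1000*dT = 277682.3140
V1^2 = 1770.2215
V2 = sqrt(279452.5355) = 528.6327 m/s

528.6327 m/s


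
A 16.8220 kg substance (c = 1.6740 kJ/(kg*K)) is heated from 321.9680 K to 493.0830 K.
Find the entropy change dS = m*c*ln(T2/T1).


T2/T1 = 1.5315
ln(T2/T1) = 0.4262
dS = 16.8220 * 1.6740 * 0.4262 = 12.0025 kJ/K

12.0025 kJ/K


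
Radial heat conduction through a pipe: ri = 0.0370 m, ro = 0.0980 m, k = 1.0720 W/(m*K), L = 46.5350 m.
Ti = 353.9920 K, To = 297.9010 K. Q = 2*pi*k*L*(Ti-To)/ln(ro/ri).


dT = 56.0910 K
ln(ro/ri) = 0.9740
Q = 2*pi*1.0720*46.5350*56.0910 / 0.9740 = 18049.5549 W

18049.5549 W


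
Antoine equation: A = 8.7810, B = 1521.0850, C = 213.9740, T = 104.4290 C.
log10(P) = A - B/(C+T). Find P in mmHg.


C+T = 318.4030
B/(C+T) = 4.7772
log10(P) = 8.7810 - 4.7772 = 4.0038
P = 10^4.0038 = 10087.1389 mmHg

10087.1389 mmHg


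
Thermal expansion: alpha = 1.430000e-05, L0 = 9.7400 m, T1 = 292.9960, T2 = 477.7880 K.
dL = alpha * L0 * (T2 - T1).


dT = 184.7920 K
dL = 1.430000e-05 * 9.7400 * 184.7920 = 0.025738 m
L_final = 9.765738 m

dL = 0.025738 m


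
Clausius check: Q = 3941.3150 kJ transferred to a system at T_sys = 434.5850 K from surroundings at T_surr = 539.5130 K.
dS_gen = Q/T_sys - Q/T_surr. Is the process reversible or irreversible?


dS_sys = 3941.3150/434.5850 = 9.0691 kJ/K
dS_surr = -3941.3150/539.5130 = -7.3053 kJ/K
dS_gen = 9.0691 - 7.3053 = 1.7638 kJ/K (irreversible)

dS_gen = 1.7638 kJ/K, irreversible


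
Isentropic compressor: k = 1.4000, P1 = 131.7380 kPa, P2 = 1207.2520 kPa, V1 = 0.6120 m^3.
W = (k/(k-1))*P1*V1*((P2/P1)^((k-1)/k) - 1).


(k-1)/k = 0.2857
(P2/P1)^exp = 1.8831
W = 3.5000 * 131.7380 * 0.6120 * (1.8831 - 1) = 249.2061 kJ

249.2061 kJ


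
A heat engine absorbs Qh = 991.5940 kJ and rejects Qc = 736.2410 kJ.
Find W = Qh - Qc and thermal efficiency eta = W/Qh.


W = 991.5940 - 736.2410 = 255.3530 kJ
eta = 255.3530 / 991.5940 = 0.2575 = 25.7518%

W = 255.3530 kJ, eta = 25.7518%


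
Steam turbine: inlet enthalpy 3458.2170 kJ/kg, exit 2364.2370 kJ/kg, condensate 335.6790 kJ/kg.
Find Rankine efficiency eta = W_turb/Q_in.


W = 1093.9800 kJ/kg
Q_in = 3122.5380 kJ/kg
eta = 0.3503 = 35.0350%

eta = 35.0350%


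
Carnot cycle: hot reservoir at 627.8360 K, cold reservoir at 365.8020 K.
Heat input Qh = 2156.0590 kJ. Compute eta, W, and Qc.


eta = 1 - 365.8020/627.8360 = 0.4174
W = 0.4174 * 2156.0590 = 899.8540 kJ
Qc = 2156.0590 - 899.8540 = 1256.2050 kJ

eta = 41.7361%, W = 899.8540 kJ, Qc = 1256.2050 kJ


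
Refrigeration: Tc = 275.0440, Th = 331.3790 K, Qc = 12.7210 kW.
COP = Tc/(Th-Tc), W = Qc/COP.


COP = 275.0440 / 56.3350 = 4.8823
W = 12.7210 / 4.8823 = 2.6055 kW

COP = 4.8823, W = 2.6055 kW


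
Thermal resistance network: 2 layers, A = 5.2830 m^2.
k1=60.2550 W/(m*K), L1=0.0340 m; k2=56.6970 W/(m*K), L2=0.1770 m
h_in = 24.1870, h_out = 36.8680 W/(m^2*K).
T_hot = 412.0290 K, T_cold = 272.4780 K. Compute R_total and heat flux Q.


R_conv_in = 1/(24.1870*5.2830) = 0.0078
R_1 = 0.0340/(60.2550*5.2830) = 0.0001
R_2 = 0.1770/(56.6970*5.2830) = 0.0006
R_conv_out = 1/(36.8680*5.2830) = 0.0051
R_total = 0.0137 K/W
Q = 139.5510 / 0.0137 = 10217.6373 W

R_total = 0.0137 K/W, Q = 10217.6373 W


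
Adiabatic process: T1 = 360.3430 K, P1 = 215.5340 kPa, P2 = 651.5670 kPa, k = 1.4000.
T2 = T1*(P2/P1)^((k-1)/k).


(k-1)/k = 0.2857
(P2/P1)^exp = 1.3717
T2 = 360.3430 * 1.3717 = 494.2943 K

494.2943 K


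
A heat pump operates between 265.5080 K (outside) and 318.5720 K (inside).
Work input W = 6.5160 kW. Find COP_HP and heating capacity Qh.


COP = 318.5720 / 53.0640 = 6.0035
Qh = 6.0035 * 6.5160 = 39.1191 kW

COP = 6.0035, Qh = 39.1191 kW


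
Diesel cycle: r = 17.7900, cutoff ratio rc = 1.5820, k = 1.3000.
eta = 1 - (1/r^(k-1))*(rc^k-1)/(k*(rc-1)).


r^(k-1) = 2.3717
rc^k = 1.8154
eta = 0.5456 = 54.5595%

54.5595%


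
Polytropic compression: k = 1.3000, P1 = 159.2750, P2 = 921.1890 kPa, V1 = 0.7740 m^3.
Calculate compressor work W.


(k-1)/k = 0.2308
(P2/P1)^exp = 1.4993
W = 4.3333 * 159.2750 * 0.7740 * (1.4993 - 1) = 266.7377 kJ

266.7377 kJ


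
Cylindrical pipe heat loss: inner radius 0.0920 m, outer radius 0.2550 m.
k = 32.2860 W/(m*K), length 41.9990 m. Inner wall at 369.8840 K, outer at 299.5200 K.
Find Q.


dT = 70.3640 K
ln(ro/ri) = 1.0195
Q = 2*pi*32.2860*41.9990*70.3640 / 1.0195 = 588040.1964 W

588040.1964 W


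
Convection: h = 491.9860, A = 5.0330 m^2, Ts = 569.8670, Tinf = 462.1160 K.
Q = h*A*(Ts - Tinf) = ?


dT = 107.7510 K
Q = 491.9860 * 5.0330 * 107.7510 = 266809.3129 W

266809.3129 W


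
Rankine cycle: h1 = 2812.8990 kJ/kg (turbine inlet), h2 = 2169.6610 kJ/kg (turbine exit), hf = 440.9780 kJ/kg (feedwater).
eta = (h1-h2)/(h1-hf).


W = 643.2380 kJ/kg
Q_in = 2371.9210 kJ/kg
eta = 0.2712 = 27.1189%

eta = 27.1189%


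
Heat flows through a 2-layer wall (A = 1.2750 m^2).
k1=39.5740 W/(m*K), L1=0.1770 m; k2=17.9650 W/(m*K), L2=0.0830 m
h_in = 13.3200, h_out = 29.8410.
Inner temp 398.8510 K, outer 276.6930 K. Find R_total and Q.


R_conv_in = 1/(13.3200*1.2750) = 0.0589
R_1 = 0.1770/(39.5740*1.2750) = 0.0035
R_2 = 0.0830/(17.9650*1.2750) = 0.0036
R_conv_out = 1/(29.8410*1.2750) = 0.0263
R_total = 0.0923 K/W
Q = 122.1580 / 0.0923 = 1323.5309 W

R_total = 0.0923 K/W, Q = 1323.5309 W


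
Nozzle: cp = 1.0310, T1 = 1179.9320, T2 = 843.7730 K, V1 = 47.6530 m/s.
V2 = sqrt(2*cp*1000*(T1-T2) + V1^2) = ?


dT = 336.1590 K
2*cp*1000*dT = 693159.8580
V1^2 = 2270.8084
V2 = sqrt(695430.6664) = 833.9249 m/s

833.9249 m/s


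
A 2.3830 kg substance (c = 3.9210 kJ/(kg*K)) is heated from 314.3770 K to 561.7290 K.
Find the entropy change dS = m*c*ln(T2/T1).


T2/T1 = 1.7868
ln(T2/T1) = 0.5804
dS = 2.3830 * 3.9210 * 0.5804 = 5.4234 kJ/K

5.4234 kJ/K


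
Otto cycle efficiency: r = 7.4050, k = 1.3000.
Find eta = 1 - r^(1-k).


r^(k-1) = 1.8233
eta = 1 - 1/1.8233 = 0.4515 = 45.1543%

45.1543%


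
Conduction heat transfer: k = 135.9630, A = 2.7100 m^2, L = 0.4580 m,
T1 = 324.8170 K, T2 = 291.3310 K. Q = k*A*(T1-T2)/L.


dT = 33.4860 K
Q = 135.9630 * 2.7100 * 33.4860 / 0.4580 = 26939.3941 W

26939.3941 W


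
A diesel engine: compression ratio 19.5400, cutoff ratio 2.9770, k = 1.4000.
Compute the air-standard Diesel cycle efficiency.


r^(k-1) = 3.2837
rc^k = 4.6056
eta = 0.6033 = 60.3285%

60.3285%


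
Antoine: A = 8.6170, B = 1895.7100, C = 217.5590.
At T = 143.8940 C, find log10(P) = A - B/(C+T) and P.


C+T = 361.4530
B/(C+T) = 5.2447
log10(P) = 8.6170 - 5.2447 = 3.3723
P = 10^3.3723 = 2356.7149 mmHg

2356.7149 mmHg


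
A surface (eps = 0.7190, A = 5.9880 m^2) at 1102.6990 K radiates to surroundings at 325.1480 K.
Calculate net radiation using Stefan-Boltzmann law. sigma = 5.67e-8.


T^4 = 1.4785e+12
Tsurr^4 = 1.1177e+10
Q = 0.7190 * 5.67e-8 * 5.9880 * 1.4673e+12 = 358200.4418 W

358200.4418 W


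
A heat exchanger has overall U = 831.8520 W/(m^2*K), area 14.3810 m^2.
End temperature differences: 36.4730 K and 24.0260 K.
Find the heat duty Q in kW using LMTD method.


LMTD = 29.8178 K
Q = 831.8520 * 14.3810 * 29.8178 = 356705.8813 W = 356.7059 kW

356.7059 kW


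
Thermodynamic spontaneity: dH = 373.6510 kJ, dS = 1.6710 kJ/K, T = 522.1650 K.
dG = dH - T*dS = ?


T*dS = 522.1650 * 1.6710 = 872.5377 kJ
dG = 373.6510 - 872.5377 = -498.8867 kJ (spontaneous)

dG = -498.8867 kJ, spontaneous


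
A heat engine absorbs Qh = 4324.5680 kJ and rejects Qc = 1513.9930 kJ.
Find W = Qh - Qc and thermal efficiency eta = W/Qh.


W = 4324.5680 - 1513.9930 = 2810.5750 kJ
eta = 2810.5750 / 4324.5680 = 0.6499 = 64.9909%

W = 2810.5750 kJ, eta = 64.9909%


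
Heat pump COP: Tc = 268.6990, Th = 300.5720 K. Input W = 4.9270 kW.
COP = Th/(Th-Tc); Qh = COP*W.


COP = 300.5720 / 31.8730 = 9.4303
Qh = 9.4303 * 4.9270 = 46.4631 kW

COP = 9.4303, Qh = 46.4631 kW


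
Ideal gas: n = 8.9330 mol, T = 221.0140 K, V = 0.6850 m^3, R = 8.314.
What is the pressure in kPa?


P = nRT/V = 8.9330 * 8.314 * 221.0140 / 0.6850
= 16414.4804 / 0.6850 = 23962.7451 Pa = 23.9627 kPa

23.9627 kPa


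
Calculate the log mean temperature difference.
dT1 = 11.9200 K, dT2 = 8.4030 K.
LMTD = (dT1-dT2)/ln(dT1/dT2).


dT1/dT2 = 1.4185
ln(dT1/dT2) = 0.3496
LMTD = 3.5170 / 0.3496 = 10.0592 K

10.0592 K


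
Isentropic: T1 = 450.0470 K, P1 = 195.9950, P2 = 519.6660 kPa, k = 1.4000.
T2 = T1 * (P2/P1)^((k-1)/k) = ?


(k-1)/k = 0.2857
(P2/P1)^exp = 1.3213
T2 = 450.0470 * 1.3213 = 594.6370 K

594.6370 K


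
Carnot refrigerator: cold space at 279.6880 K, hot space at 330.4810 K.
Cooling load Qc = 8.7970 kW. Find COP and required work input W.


COP = 279.6880 / 50.7930 = 5.5064
W = 8.7970 / 5.5064 = 1.5976 kW

COP = 5.5064, W = 1.5976 kW


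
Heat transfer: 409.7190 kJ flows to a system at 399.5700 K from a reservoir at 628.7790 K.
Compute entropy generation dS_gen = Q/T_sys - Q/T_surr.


dS_sys = 409.7190/399.5700 = 1.0254 kJ/K
dS_surr = -409.7190/628.7790 = -0.6516 kJ/K
dS_gen = 1.0254 - 0.6516 = 0.3738 kJ/K (irreversible)

dS_gen = 0.3738 kJ/K, irreversible


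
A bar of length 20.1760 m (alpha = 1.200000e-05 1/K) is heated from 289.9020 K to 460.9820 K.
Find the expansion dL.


dT = 171.0800 K
dL = 1.200000e-05 * 20.1760 * 171.0800 = 0.041421 m
L_final = 20.217421 m

dL = 0.041421 m


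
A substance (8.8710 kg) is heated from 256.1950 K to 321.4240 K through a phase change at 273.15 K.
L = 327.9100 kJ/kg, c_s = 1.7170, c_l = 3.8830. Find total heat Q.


Q1 (sensible, solid) = 8.8710 * 1.7170 * 16.9550 = 258.2502 kJ
Q2 (latent) = 8.8710 * 327.9100 = 2908.8896 kJ
Q3 (sensible, liquid) = 8.8710 * 3.8830 * 48.2740 = 1662.8507 kJ
Q_total = 4829.9905 kJ

4829.9905 kJ


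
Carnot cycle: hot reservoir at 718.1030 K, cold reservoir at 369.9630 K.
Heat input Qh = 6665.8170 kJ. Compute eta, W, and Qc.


eta = 1 - 369.9630/718.1030 = 0.4848
W = 0.4848 * 6665.8170 = 3231.6221 kJ
Qc = 6665.8170 - 3231.6221 = 3434.1949 kJ

eta = 48.4805%, W = 3231.6221 kJ, Qc = 3434.1949 kJ


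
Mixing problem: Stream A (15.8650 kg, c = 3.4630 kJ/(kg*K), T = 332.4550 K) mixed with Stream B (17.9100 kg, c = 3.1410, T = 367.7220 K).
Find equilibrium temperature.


num = 38951.5574
den = 111.1958
Tf = 350.2970 K

350.2970 K


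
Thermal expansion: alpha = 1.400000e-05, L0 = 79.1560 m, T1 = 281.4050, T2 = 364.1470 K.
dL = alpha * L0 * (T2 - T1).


dT = 82.7420 K
dL = 1.400000e-05 * 79.1560 * 82.7420 = 0.091693 m
L_final = 79.247693 m

dL = 0.091693 m


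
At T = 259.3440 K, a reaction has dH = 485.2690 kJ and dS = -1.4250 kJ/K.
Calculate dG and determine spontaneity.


T*dS = 259.3440 * -1.4250 = -369.5652 kJ
dG = 485.2690 + 369.5652 = 854.8342 kJ (non-spontaneous)

dG = 854.8342 kJ, non-spontaneous


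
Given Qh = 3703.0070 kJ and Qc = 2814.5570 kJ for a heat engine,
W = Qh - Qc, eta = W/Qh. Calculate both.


W = 3703.0070 - 2814.5570 = 888.4500 kJ
eta = 888.4500 / 3703.0070 = 0.2399 = 23.9927%

W = 888.4500 kJ, eta = 23.9927%


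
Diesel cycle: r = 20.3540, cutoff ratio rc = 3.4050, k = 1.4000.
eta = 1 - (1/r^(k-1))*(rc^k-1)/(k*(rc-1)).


r^(k-1) = 3.3378
rc^k = 5.5586
eta = 0.5944 = 59.4373%

59.4373%


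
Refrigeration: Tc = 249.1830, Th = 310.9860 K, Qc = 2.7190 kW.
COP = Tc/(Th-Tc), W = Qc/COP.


COP = 249.1830 / 61.8030 = 4.0319
W = 2.7190 / 4.0319 = 0.6744 kW

COP = 4.0319, W = 0.6744 kW


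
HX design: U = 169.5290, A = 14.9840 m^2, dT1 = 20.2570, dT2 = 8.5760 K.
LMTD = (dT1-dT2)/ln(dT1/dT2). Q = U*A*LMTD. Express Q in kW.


LMTD = 13.5899 K
Q = 169.5290 * 14.9840 * 13.5899 = 34521.4739 W = 34.5215 kW

34.5215 kW


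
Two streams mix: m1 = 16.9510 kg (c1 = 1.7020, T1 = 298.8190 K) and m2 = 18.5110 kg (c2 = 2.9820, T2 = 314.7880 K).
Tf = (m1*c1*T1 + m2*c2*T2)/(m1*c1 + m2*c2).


num = 25997.3433
den = 84.0504
Tf = 309.3066 K

309.3066 K


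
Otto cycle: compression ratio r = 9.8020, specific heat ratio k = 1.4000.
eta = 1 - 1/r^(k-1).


r^(k-1) = 2.4919
eta = 1 - 1/2.4919 = 0.5987 = 59.8695%

59.8695%


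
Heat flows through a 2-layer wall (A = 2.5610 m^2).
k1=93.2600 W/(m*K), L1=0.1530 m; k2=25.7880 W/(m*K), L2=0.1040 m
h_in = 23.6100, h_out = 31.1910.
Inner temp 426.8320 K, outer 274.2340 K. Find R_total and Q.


R_conv_in = 1/(23.6100*2.5610) = 0.0165
R_1 = 0.1530/(93.2600*2.5610) = 0.0006
R_2 = 0.1040/(25.7880*2.5610) = 0.0016
R_conv_out = 1/(31.1910*2.5610) = 0.0125
R_total = 0.0313 K/W
Q = 152.5980 / 0.0313 = 4879.6196 W

R_total = 0.0313 K/W, Q = 4879.6196 W


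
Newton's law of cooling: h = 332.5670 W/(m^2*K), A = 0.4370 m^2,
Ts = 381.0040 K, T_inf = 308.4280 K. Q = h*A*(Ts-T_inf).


dT = 72.5760 K
Q = 332.5670 * 0.4370 * 72.5760 = 10547.5992 W

10547.5992 W


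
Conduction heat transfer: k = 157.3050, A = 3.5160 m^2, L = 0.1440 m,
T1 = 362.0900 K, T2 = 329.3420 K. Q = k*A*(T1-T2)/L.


dT = 32.7480 K
Q = 157.3050 * 3.5160 * 32.7480 / 0.1440 = 125780.6061 W

125780.6061 W


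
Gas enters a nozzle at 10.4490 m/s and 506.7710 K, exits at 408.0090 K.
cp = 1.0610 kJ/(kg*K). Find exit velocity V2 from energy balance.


dT = 98.7620 K
2*cp*1000*dT = 209572.9640
V1^2 = 109.1816
V2 = sqrt(209682.1456) = 457.9106 m/s

457.9106 m/s


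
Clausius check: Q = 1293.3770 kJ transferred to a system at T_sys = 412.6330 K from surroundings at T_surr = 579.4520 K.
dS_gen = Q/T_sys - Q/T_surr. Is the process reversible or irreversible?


dS_sys = 1293.3770/412.6330 = 3.1344 kJ/K
dS_surr = -1293.3770/579.4520 = -2.2321 kJ/K
dS_gen = 3.1344 - 2.2321 = 0.9024 kJ/K (irreversible)

dS_gen = 0.9024 kJ/K, irreversible


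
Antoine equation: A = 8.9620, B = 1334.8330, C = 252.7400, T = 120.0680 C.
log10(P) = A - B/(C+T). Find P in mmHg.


C+T = 372.8080
B/(C+T) = 3.5805
log10(P) = 8.9620 - 3.5805 = 5.3815
P = 10^5.3815 = 240722.2378 mmHg

240722.2378 mmHg


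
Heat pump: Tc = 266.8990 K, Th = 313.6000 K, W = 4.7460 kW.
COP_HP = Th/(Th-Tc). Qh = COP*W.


COP = 313.6000 / 46.7010 = 6.7151
Qh = 6.7151 * 4.7460 = 31.8697 kW

COP = 6.7151, Qh = 31.8697 kW


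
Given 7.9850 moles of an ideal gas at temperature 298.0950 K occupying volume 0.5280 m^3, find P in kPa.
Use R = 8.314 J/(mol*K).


P = nRT/V = 7.9850 * 8.314 * 298.0950 / 0.5280
= 19789.7192 / 0.5280 = 37480.5288 Pa = 37.4805 kPa

37.4805 kPa


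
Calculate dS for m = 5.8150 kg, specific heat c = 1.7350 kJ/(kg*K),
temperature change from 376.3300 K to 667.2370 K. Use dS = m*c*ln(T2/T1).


T2/T1 = 1.7730
ln(T2/T1) = 0.5727
dS = 5.8150 * 1.7350 * 0.5727 = 5.7778 kJ/K

5.7778 kJ/K


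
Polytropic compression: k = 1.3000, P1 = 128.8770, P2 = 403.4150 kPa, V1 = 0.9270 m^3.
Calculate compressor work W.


(k-1)/k = 0.2308
(P2/P1)^exp = 1.3013
W = 4.3333 * 128.8770 * 0.9270 * (1.3013 - 1) = 155.9616 kJ

155.9616 kJ


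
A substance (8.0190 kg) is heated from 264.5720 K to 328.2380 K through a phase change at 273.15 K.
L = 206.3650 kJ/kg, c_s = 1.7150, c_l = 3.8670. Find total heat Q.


Q1 (sensible, solid) = 8.0190 * 1.7150 * 8.5780 = 117.9697 kJ
Q2 (latent) = 8.0190 * 206.3650 = 1654.8409 kJ
Q3 (sensible, liquid) = 8.0190 * 3.8670 * 55.0880 = 1708.2498 kJ
Q_total = 3481.0605 kJ

3481.0605 kJ


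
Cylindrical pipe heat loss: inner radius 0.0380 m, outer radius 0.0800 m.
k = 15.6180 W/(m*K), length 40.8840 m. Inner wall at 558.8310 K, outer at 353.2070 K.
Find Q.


dT = 205.6240 K
ln(ro/ri) = 0.7444
Q = 2*pi*15.6180*40.8840*205.6240 / 0.7444 = 1108160.0569 W

1108160.0569 W


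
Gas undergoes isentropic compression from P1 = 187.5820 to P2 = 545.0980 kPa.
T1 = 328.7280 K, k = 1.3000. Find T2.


(k-1)/k = 0.2308
(P2/P1)^exp = 1.2791
T2 = 328.7280 * 1.2791 = 420.4828 K

420.4828 K


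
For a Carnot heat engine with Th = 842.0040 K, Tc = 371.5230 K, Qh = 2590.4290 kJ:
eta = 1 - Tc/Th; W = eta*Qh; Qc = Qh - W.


eta = 1 - 371.5230/842.0040 = 0.5588
W = 0.5588 * 2590.4290 = 1447.4369 kJ
Qc = 2590.4290 - 1447.4369 = 1142.9921 kJ

eta = 55.8763%, W = 1447.4369 kJ, Qc = 1142.9921 kJ


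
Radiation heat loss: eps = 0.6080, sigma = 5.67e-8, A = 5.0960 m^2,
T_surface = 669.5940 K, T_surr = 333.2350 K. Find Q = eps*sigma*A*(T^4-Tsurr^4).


T^4 = 2.0102e+11
Tsurr^4 = 1.2331e+10
Q = 0.6080 * 5.67e-8 * 5.0960 * 1.8869e+11 = 33148.9494 W

33148.9494 W


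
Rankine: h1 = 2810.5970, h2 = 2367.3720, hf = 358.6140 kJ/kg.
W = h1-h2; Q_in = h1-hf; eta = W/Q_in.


W = 443.2250 kJ/kg
Q_in = 2451.9830 kJ/kg
eta = 0.1808 = 18.0762%

eta = 18.0762%


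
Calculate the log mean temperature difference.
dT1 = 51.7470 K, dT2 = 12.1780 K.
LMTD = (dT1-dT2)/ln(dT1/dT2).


dT1/dT2 = 4.2492
ln(dT1/dT2) = 1.4467
LMTD = 39.5690 / 1.4467 = 27.3505 K

27.3505 K


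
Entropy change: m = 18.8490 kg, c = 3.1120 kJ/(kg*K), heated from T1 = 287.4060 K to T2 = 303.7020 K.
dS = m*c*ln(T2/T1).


T2/T1 = 1.0567
ln(T2/T1) = 0.0552
dS = 18.8490 * 3.1120 * 0.0552 = 3.2351 kJ/K

3.2351 kJ/K


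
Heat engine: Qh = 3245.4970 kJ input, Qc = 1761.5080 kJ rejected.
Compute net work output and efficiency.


W = 3245.4970 - 1761.5080 = 1483.9890 kJ
eta = 1483.9890 / 3245.4970 = 0.4572 = 45.7246%

W = 1483.9890 kJ, eta = 45.7246%


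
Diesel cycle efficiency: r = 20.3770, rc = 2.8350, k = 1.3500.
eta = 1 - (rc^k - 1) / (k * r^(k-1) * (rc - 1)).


r^(k-1) = 2.8721
rc^k = 4.0827
eta = 0.5667 = 56.6727%

56.6727%


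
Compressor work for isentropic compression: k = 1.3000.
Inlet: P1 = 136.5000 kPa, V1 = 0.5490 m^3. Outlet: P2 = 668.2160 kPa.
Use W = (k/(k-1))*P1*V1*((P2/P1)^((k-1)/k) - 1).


(k-1)/k = 0.2308
(P2/P1)^exp = 1.4427
W = 4.3333 * 136.5000 * 0.5490 * (1.4427 - 1) = 143.7649 kJ

143.7649 kJ


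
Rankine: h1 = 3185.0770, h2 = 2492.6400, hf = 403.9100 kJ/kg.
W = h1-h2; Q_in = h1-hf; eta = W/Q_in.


W = 692.4370 kJ/kg
Q_in = 2781.1670 kJ/kg
eta = 0.2490 = 24.8974%

eta = 24.8974%


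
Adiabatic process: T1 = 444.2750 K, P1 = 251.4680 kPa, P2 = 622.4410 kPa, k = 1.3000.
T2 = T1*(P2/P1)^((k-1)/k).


(k-1)/k = 0.2308
(P2/P1)^exp = 1.2326
T2 = 444.2750 * 1.2326 = 547.6287 K

547.6287 K


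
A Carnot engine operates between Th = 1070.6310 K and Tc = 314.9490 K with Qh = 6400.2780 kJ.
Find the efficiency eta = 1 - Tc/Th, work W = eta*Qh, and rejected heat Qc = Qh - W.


eta = 1 - 314.9490/1070.6310 = 0.7058
W = 0.7058 * 6400.2780 = 4517.4994 kJ
Qc = 6400.2780 - 4517.4994 = 1882.7786 kJ

eta = 70.5829%, W = 4517.4994 kJ, Qc = 1882.7786 kJ


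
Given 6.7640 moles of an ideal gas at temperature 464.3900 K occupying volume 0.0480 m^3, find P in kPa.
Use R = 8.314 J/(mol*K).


P = nRT/V = 6.7640 * 8.314 * 464.3900 / 0.0480
= 26115.3877 / 0.0480 = 544070.5780 Pa = 544.0706 kPa

544.0706 kPa


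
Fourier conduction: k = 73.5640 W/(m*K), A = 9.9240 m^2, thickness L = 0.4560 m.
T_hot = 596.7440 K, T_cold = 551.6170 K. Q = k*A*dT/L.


dT = 45.1270 K
Q = 73.5640 * 9.9240 * 45.1270 / 0.4560 = 72247.6477 W

72247.6477 W


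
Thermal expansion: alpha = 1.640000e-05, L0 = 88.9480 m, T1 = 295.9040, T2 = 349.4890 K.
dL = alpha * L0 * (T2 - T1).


dT = 53.5850 K
dL = 1.640000e-05 * 88.9480 * 53.5850 = 0.078167 m
L_final = 89.026167 m

dL = 0.078167 m


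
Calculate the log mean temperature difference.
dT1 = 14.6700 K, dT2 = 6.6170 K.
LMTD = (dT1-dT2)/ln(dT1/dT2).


dT1/dT2 = 2.2170
ln(dT1/dT2) = 0.7962
LMTD = 8.0530 / 0.7962 = 10.1148 K

10.1148 K


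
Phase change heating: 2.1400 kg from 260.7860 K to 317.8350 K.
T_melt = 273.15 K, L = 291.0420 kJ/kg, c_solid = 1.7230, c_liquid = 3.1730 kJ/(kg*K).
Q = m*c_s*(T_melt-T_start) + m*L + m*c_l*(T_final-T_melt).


Q1 (sensible, solid) = 2.1400 * 1.7230 * 12.3640 = 45.5888 kJ
Q2 (latent) = 2.1400 * 291.0420 = 622.8299 kJ
Q3 (sensible, liquid) = 2.1400 * 3.1730 * 44.6850 = 303.4210 kJ
Q_total = 971.8396 kJ

971.8396 kJ


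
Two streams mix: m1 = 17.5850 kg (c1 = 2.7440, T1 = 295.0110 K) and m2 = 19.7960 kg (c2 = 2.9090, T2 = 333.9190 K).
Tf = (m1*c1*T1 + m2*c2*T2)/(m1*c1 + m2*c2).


num = 33464.4844
den = 105.8398
Tf = 316.1805 K

316.1805 K


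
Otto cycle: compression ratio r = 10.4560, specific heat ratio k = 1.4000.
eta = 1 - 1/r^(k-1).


r^(k-1) = 2.5571
eta = 1 - 1/2.5571 = 0.6089 = 60.8931%

60.8931%


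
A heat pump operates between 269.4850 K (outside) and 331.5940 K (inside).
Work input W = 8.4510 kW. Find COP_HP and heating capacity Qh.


COP = 331.5940 / 62.1090 = 5.3389
Qh = 5.3389 * 8.4510 = 45.1191 kW

COP = 5.3389, Qh = 45.1191 kW


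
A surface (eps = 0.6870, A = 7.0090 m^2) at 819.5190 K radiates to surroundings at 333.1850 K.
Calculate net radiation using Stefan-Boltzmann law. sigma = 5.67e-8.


T^4 = 4.5106e+11
Tsurr^4 = 1.2324e+10
Q = 0.6870 * 5.67e-8 * 7.0090 * 4.3874e+11 = 119784.6721 W

119784.6721 W


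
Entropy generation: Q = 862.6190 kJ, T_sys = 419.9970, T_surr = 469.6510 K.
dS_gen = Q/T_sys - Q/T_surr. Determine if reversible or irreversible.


dS_sys = 862.6190/419.9970 = 2.0539 kJ/K
dS_surr = -862.6190/469.6510 = -1.8367 kJ/K
dS_gen = 2.0539 - 1.8367 = 0.2171 kJ/K (irreversible)

dS_gen = 0.2171 kJ/K, irreversible


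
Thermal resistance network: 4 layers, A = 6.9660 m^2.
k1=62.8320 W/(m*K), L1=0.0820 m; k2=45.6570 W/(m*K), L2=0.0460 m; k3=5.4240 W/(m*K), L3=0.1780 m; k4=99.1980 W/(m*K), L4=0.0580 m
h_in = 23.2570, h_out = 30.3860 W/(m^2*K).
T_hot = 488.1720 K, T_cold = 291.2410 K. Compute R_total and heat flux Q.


R_conv_in = 1/(23.2570*6.9660) = 0.0062
R_1 = 0.0820/(62.8320*6.9660) = 0.0002
R_2 = 0.0460/(45.6570*6.9660) = 0.0001
R_3 = 0.1780/(5.4240*6.9660) = 0.0047
R_4 = 0.0580/(99.1980*6.9660) = 8.3935e-05
R_conv_out = 1/(30.3860*6.9660) = 0.0047
R_total = 0.0160 K/W
Q = 196.9310 / 0.0160 = 12289.8746 W

R_total = 0.0160 K/W, Q = 12289.8746 W


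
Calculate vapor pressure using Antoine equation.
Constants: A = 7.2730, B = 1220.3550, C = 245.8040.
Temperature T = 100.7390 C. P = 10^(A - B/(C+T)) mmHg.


C+T = 346.5430
B/(C+T) = 3.5215
log10(P) = 7.2730 - 3.5215 = 3.7515
P = 10^3.7515 = 5642.7260 mmHg

5642.7260 mmHg
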